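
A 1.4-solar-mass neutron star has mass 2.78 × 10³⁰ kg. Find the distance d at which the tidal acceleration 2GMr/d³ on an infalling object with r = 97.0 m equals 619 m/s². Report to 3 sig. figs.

3.87 × 10⁶ m

2GMr/d³ = a_tidal  ⇒  d = (2GMr / a_tidal)^(1/3)
d = (2 × 6.674×10⁻¹¹ × (2.78 × 10³⁰) × (97.0) / (619))^(1/3)
  = 3.87 × 10⁶ m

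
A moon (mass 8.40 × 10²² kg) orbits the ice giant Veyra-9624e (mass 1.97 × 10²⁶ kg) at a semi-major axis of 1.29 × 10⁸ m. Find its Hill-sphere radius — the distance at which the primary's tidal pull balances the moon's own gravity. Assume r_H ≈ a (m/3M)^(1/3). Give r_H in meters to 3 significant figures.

r_H ≈ a (m/3M)^(1/3)
    = (1.29 × 10⁸) × (8.40 × 10²² / (3 × 1.97 × 10²⁶))^(1/3)
    = 6.73 × 10⁶ m

6.73 × 10⁶ m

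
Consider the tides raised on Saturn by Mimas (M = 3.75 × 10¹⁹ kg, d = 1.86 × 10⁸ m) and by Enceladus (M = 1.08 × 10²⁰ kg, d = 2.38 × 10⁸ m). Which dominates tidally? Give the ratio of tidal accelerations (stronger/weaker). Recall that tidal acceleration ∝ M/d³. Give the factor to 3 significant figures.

Compare M/d³ for the two perturbers:
Mimas: (3.75 × 10¹⁹) / (1.86 × 10⁸)³ = 5.828 × 10⁻⁶
Enceladus: (1.08 × 10²⁰) / (2.38 × 10⁸)³ = 8.011 × 10⁻⁶
Ratio (larger/smaller) = 1.37

Enceladus, by a factor of ≈ 1.37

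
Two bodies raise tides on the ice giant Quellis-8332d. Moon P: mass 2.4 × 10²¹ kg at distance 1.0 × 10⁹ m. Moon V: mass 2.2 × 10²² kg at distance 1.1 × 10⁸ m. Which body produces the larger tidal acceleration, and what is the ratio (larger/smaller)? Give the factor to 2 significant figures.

Moon V, by a factor of ≈ 6900

Tidal stretch scales as M/d³; compute that for each body.
Moon P: (2.4 × 10²¹) / (1.0 × 10⁹)³ = 2.400 × 10⁻⁶
Moon V: (2.2 × 10²²) / (1.1 × 10⁸)³ = 1.653 × 10⁻²
Ratio (larger/smaller) = 6900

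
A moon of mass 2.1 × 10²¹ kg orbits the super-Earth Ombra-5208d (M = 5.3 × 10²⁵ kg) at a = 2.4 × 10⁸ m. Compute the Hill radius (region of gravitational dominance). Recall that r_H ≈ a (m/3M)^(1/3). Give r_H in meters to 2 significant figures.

r_H ≈ a (m/3M)^(1/3)
    = (2.4 × 10⁸) × (2.1 × 10²¹ / (3 × 5.3 × 10²⁵))^(1/3)
    = 5.7 × 10⁶ m

5.7 × 10⁶ m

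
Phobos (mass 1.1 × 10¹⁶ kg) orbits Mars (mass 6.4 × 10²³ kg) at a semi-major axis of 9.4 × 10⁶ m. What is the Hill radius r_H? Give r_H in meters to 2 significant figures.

1.7 × 10⁴ m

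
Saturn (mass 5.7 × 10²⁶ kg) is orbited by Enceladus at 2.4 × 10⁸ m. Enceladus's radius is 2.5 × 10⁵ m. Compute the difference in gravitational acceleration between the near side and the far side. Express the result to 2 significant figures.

a_tidal = 4GMr/d³
        = 4 × (6.674 × 10⁻¹¹) × (5.7 × 10²⁶) × (2.5 × 10⁵) / (2.4 × 10⁸)³
        = 2.8 × 10⁻³ m/s²

2.8 × 10⁻³ m/s²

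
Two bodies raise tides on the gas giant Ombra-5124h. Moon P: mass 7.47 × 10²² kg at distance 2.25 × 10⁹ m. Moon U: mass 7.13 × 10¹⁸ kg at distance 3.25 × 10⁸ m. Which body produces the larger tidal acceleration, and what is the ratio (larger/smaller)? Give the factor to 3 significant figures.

Moon P, by a factor of ≈ 31.6

Compare M/d³ for the two perturbers:
Moon P: (7.47 × 10²²) / (2.25 × 10⁹)³ = 6.558 × 10⁻⁶
Moon U: (7.13 × 10¹⁸) / (3.25 × 10⁸)³ = 2.077 × 10⁻⁷
Ratio (larger/smaller) = 31.6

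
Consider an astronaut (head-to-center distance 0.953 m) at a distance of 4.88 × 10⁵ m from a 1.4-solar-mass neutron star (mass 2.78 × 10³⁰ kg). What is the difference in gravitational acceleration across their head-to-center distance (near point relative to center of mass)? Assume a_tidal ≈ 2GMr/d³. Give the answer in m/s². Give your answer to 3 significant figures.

Δa = 2GMr/d³
   = 2 × (6.674 × 10⁻¹¹) × (2.78 × 10³⁰) × (0.953) / (4.88 × 10⁵)³
   = 3.04 × 10³ m/s²

3.04 × 10³ m/s²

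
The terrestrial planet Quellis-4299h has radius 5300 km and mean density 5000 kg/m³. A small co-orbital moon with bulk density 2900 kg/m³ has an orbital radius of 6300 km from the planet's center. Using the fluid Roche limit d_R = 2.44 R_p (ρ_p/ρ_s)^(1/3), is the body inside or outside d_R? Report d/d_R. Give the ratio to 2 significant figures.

inside; d/d_R ≈ 0.41

d_R = 2.44 × (5300 km) × (5000/2900)^(1/3) = 15510 km
d/d_R = (6300) / (15510) = 0.41
Since d/d_R < 1, the body is inside the Roche limit.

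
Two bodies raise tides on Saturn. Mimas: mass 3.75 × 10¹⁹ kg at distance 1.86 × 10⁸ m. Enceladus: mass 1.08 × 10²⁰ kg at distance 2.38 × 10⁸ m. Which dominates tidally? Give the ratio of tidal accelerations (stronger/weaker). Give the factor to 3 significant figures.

Enceladus, by a factor of ≈ 1.37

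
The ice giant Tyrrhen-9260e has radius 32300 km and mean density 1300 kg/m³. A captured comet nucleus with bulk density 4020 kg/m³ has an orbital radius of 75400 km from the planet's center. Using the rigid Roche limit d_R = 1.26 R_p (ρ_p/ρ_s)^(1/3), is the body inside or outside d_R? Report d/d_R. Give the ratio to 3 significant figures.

outside; d/d_R ≈ 2.70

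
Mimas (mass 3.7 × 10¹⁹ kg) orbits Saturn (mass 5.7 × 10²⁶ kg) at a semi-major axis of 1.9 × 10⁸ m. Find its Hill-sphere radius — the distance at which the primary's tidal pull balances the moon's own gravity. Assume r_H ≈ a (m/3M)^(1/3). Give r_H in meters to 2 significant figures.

5.3 × 10⁵ m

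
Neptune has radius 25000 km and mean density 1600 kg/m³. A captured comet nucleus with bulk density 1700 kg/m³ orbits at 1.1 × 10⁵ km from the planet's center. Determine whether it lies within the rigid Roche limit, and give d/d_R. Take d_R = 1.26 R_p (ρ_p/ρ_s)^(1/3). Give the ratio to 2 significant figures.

outside; d/d_R ≈ 3.6

d_R = 1.26 × (25000 km) × (1600/1700)^(1/3) = 30870 km
d/d_R = (1.1 × 10⁵) / (30870) = 3.6
Since d/d_R > 1, the body is outside the Roche limit.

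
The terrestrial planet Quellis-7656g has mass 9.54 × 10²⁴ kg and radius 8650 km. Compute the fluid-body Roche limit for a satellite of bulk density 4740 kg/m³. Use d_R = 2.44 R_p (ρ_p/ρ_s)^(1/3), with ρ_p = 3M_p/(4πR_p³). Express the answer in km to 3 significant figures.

19100 km

ρ_p = 3M_p/(4πR_p³) = 3 × (9.54 × 10²⁴) / (4π × (8.65 × 10⁶ m)³) = 3520 kg/m³
d_R = 2.44 × 8650 km × (3520/4740)^(1/3)
    = 19100 km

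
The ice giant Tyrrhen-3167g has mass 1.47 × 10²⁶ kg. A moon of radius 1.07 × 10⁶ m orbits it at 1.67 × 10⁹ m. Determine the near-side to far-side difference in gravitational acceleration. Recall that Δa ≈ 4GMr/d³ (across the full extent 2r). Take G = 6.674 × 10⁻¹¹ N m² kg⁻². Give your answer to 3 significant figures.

9.02 × 10⁻⁶ m/s²

a_tidal = 4GMr/d³
        = 4 × (6.674 × 10⁻¹¹) × (1.47 × 10²⁶) × (1.07 × 10⁶) / (1.67 × 10⁹)³
        = 9.02 × 10⁻⁶ m/s²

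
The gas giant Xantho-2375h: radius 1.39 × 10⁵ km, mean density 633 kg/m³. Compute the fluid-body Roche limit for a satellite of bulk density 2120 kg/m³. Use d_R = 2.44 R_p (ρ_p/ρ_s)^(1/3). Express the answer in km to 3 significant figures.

2.27 × 10⁵ km

d_R = 2.44 × 1.39 × 10⁵ km × (633/2120)^(1/3)
    = 2.27 × 10⁵ km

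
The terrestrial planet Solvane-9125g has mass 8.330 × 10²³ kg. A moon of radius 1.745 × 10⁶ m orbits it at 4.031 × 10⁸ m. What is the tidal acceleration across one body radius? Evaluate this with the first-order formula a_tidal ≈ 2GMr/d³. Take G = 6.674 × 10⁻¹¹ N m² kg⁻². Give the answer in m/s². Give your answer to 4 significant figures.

2.962 × 10⁻⁶ m/s²

Δa = 2GMr/d³
   = 2 × (6.674 × 10⁻¹¹) × (8.330 × 10²³) × (1.745 × 10⁶) / (4.031 × 10⁸)³
   = 2.962 × 10⁻⁶ m/s²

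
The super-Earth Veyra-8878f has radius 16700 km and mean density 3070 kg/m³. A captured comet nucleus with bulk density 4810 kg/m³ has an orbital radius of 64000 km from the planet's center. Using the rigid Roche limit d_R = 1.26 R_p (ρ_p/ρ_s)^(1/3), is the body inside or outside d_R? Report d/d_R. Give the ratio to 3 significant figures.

d_R = 1.26 × (16700 km) × (3070/4810)^(1/3) = 18120 km
d/d_R = (64000) / (18120) = 3.53
Since d/d_R > 1, the body is outside the Roche limit.

outside; d/d_R ≈ 3.53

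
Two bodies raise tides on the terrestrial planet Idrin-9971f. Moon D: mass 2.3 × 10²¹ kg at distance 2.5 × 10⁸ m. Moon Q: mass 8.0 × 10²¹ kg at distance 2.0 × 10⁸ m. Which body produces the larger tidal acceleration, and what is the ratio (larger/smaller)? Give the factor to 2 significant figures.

Moon Q, by a factor of ≈ 6.8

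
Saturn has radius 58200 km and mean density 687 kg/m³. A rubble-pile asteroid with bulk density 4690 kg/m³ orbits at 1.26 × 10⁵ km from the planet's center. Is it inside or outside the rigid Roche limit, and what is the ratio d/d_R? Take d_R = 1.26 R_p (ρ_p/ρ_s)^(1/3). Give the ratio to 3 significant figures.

outside; d/d_R ≈ 3.26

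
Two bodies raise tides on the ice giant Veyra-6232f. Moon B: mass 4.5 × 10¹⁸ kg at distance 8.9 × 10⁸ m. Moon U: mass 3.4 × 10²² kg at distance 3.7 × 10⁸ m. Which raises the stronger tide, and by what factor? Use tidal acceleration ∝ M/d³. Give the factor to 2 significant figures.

Tidal acceleration ∝ M/d³, so compare M/d³ for each.
Moon B: (4.5 × 10¹⁸) / (8.9 × 10⁸)³ = 6.383 × 10⁻⁹
Moon U: (3.4 × 10²²) / (3.7 × 10⁸)³ = 6.712 × 10⁻⁴
Ratio (larger/smaller) = 1.1 × 10⁵

Moon U, by a factor of ≈ 1.1 × 10⁵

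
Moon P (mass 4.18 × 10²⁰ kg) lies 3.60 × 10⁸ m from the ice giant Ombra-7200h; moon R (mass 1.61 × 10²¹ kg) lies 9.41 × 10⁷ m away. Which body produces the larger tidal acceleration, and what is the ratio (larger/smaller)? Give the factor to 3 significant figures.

Compare M/d³ for the two perturbers:
Moon P: (4.18 × 10²⁰) / (3.60 × 10⁸)³ = 8.959 × 10⁻⁶
Moon R: (1.61 × 10²¹) / (9.41 × 10⁷)³ = 1.932 × 10⁻³
Ratio (larger/smaller) = 216

Moon R, by a factor of ≈ 216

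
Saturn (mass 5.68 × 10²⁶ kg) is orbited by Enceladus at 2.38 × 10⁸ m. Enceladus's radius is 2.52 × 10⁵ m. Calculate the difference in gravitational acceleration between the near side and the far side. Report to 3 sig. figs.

2.83 × 10⁻³ m/s²

Δa = 4GMr/d³
   = 4 × (6.674 × 10⁻¹¹) × (5.68 × 10²⁶) × (2.52 × 10⁵) / (2.38 × 10⁸)³
   = 2.83 × 10⁻³ m/s²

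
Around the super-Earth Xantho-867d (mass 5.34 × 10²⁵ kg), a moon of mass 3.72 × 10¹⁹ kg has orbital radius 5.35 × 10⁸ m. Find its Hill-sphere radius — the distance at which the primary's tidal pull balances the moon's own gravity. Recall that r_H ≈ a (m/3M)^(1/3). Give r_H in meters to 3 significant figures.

r_H ≈ a (m/3M)^(1/3)
    = (5.35 × 10⁸) × (3.72 × 10¹⁹ / (3 × 5.34 × 10²⁵))^(1/3)
    = 3.29 × 10⁶ m

3.29 × 10⁶ m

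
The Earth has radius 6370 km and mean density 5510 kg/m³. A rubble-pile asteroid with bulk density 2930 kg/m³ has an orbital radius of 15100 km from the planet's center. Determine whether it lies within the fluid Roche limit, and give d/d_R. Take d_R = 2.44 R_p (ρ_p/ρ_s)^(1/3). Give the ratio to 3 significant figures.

d_R = 2.44 × (6370 km) × (5510/2930)^(1/3) = 19180 km
d/d_R = (15100) / (19180) = 0.787
Since d/d_R < 1, the body is inside the Roche limit.

inside; d/d_R ≈ 0.787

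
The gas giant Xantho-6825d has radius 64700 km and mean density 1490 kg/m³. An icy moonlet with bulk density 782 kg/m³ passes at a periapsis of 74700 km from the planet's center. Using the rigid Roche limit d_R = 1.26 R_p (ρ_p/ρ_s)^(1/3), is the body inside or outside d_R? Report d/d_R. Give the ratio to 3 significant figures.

d_R = 1.26 × (64700 km) × (1490/782)^(1/3) = 1.011 × 10⁵ km
d/d_R = (74700) / (1.011 × 10⁵) = 0.739
Since d/d_R < 1, the body is inside the Roche limit.

inside; d/d_R ≈ 0.739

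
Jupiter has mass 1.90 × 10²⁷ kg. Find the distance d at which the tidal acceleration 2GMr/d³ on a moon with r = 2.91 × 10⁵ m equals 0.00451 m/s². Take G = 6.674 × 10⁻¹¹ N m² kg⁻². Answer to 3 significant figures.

2GMr/d³ = a_tidal  ⇒  d = (2GMr / a_tidal)^(1/3)
d = (2 × 6.674×10⁻¹¹ × (1.90 × 10²⁷) × (2.91 × 10⁵) / (0.00451))^(1/3)
  = 2.54 × 10⁸ m

2.54 × 10⁸ m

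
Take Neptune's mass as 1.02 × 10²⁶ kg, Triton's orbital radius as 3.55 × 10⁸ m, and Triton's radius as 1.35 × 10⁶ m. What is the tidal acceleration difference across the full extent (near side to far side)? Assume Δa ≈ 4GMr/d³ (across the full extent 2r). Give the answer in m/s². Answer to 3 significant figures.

a_tidal = 4GMr/d³
        = 4 × (6.674 × 10⁻¹¹) × (1.02 × 10²⁶) × (1.35 × 10⁶) / (3.55 × 10⁸)³
        = 8.22 × 10⁻⁴ m/s²

8.22 × 10⁻⁴ m/s²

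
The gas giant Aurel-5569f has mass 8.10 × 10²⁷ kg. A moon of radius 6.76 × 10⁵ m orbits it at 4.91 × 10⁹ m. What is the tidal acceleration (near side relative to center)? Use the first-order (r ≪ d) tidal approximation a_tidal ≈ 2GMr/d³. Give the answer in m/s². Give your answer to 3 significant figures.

6.17 × 10⁻⁶ m/s²

Δg = 2GMr/d³
   = 2 × (6.674 × 10⁻¹¹) × (8.10 × 10²⁷) × (6.76 × 10⁵) / (4.91 × 10⁹)³
   = 6.17 × 10⁻⁶ m/s²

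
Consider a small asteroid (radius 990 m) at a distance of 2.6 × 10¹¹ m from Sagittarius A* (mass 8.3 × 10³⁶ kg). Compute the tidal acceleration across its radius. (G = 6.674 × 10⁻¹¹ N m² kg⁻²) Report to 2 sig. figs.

6.2 × 10⁻⁵ m/s²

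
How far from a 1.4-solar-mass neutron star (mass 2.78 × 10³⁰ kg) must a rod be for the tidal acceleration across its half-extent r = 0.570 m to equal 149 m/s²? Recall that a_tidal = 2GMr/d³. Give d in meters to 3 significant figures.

2GMr/d³ = a_tidal  ⇒  d = (2GMr / a_tidal)^(1/3)
d = (2 × 6.674×10⁻¹¹ × (2.78 × 10³⁰) × (0.570) / (149))^(1/3)
  = 1.12 × 10⁶ m

1.12 × 10⁶ m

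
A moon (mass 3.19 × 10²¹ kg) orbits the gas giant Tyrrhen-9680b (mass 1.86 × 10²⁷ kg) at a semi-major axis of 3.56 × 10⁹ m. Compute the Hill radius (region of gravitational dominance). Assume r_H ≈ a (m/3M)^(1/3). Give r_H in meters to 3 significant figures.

r_H ≈ a (m/3M)^(1/3)
    = (3.56 × 10⁹) × (3.19 × 10²¹ / (3 × 1.86 × 10²⁷))^(1/3)
    = 2.95 × 10⁷ m

2.95 × 10⁷ m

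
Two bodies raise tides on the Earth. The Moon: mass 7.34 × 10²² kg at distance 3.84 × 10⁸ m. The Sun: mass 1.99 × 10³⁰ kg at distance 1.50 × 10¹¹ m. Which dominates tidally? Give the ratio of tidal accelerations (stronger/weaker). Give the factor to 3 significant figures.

Compare M/d³ for the two perturbers:
The Moon: (7.34 × 10²²) / (3.84 × 10⁸)³ = 1.296 × 10⁻³
The Sun: (1.99 × 10³⁰) / (1.50 × 10¹¹)³ = 5.896 × 10⁻⁴
Ratio (larger/smaller) = 2.20

The Moon, by a factor of ≈ 2.20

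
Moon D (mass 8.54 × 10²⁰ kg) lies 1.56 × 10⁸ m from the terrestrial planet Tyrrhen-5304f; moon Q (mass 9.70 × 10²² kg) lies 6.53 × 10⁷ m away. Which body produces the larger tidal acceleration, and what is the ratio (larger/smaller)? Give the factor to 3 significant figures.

The tide-raising term goes as M/d³ (the gradient of a 1/d² field).
Moon D: (8.54 × 10²⁰) / (1.56 × 10⁸)³ = 2.249 × 10⁻⁴
Moon Q: (9.70 × 10²²) / (6.53 × 10⁷)³ = 3.484 × 10⁻¹
Ratio (larger/smaller) = 1550

Moon Q, by a factor of ≈ 1550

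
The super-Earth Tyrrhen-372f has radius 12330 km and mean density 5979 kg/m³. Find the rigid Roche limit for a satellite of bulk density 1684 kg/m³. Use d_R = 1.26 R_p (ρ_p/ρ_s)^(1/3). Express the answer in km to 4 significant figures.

d_R = 1.26 × 12330 km × (5979/1684)^(1/3)
    = 23700 km

23700 km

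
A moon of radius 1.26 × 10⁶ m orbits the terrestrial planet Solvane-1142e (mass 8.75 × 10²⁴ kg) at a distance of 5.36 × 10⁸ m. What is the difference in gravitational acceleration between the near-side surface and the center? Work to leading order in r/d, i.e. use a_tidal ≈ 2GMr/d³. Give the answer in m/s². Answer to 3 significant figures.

9.56 × 10⁻⁶ m/s²

Δa = 2GMr/d³
   = 2 × (6.674 × 10⁻¹¹) × (8.75 × 10²⁴) × (1.26 × 10⁶) / (5.36 × 10⁸)³
   = 9.56 × 10⁻⁶ m/s²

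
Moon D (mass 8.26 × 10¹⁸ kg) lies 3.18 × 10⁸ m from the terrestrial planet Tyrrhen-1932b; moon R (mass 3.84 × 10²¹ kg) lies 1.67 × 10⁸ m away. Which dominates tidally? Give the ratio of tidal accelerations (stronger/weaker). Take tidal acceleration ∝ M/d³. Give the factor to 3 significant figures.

Moon R, by a factor of ≈ 3210

Tidal stretch scales as M/d³; compute that for each body.
Moon D: (8.26 × 10¹⁸) / (3.18 × 10⁸)³ = 2.569 × 10⁻⁷
Moon R: (3.84 × 10²¹) / (1.67 × 10⁸)³ = 8.245 × 10⁻⁴
Ratio (larger/smaller) = 3210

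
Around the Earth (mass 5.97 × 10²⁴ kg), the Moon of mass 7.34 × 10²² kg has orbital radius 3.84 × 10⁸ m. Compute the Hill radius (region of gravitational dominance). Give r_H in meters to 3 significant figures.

r_H ≈ a (m/3M)^(1/3)
    = (3.84 × 10⁸) × (7.34 × 10²² / (3 × 5.97 × 10²⁴))^(1/3)
    = 6.15 × 10⁷ m

6.15 × 10⁷ m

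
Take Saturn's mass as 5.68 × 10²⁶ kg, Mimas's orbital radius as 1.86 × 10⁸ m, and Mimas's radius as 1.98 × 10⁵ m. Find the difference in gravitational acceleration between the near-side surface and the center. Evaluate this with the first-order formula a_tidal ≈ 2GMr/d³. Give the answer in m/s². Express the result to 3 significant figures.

2.33 × 10⁻³ m/s²

a_tidal = 2GMr/d³
        = 2 × (6.674 × 10⁻¹¹) × (5.68 × 10²⁶) × (1.98 × 10⁵) / (1.86 × 10⁸)³
        = 2.33 × 10⁻³ m/s²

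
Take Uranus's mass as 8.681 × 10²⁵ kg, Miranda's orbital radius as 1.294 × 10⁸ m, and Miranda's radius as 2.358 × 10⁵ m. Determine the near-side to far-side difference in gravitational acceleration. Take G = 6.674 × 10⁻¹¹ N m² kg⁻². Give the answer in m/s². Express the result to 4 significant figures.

2.522 × 10⁻³ m/s²

Δa = 4GMr/d³
   = 4 × (6.674 × 10⁻¹¹) × (8.681 × 10²⁵) × (2.358 × 10⁵) / (1.294 × 10⁸)³
   = 2.522 × 10⁻³ m/s²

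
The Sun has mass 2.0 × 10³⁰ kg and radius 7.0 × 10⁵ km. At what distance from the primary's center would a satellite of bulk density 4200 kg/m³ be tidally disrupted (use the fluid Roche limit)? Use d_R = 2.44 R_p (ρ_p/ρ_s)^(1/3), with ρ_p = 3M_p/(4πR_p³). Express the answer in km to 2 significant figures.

1.2 × 10⁶ km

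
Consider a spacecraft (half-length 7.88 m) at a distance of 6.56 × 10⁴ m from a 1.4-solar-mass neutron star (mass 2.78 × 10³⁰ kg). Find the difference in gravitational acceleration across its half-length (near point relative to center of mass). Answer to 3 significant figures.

Δg = 2GMr/d³
   = 2 × (6.674 × 10⁻¹¹) × (2.78 × 10³⁰) × (7.88) / (6.56 × 10⁴)³
   = 1.04 × 10⁷ m/s²

1.04 × 10⁷ m/s²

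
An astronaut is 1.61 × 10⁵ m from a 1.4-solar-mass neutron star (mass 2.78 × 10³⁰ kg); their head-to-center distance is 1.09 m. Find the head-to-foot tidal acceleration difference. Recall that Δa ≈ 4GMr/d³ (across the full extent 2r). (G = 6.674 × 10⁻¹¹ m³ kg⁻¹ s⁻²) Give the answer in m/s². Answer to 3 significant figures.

1.94 × 10⁵ m/s²

Δg = 4GMr/d³
   = 4 × (6.674 × 10⁻¹¹) × (2.78 × 10³⁰) × (1.09) / (1.61 × 10⁵)³
   = 1.94 × 10⁵ m/s²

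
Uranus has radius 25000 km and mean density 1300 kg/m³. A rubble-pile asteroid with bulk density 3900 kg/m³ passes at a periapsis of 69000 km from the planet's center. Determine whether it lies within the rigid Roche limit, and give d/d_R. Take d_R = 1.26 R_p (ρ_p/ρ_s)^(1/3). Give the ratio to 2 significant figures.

d_R = 1.26 × (25000 km) × (1300/3900)^(1/3) = 21840 km
d/d_R = (69000) / (21840) = 3.2
Since d/d_R > 1, the body is outside the Roche limit.

outside; d/d_R ≈ 3.2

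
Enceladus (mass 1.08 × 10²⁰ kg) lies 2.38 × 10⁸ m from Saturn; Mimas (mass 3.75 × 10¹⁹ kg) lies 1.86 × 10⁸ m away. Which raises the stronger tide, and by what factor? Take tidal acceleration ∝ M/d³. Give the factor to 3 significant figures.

Enceladus, by a factor of ≈ 1.37

The tide-raising term goes as M/d³ (the gradient of a 1/d² field).
Enceladus: (1.08 × 10²⁰) / (2.38 × 10⁸)³ = 8.011 × 10⁻⁶
Mimas: (3.75 × 10¹⁹) / (1.86 × 10⁸)³ = 5.828 × 10⁻⁶
Ratio (larger/smaller) = 1.37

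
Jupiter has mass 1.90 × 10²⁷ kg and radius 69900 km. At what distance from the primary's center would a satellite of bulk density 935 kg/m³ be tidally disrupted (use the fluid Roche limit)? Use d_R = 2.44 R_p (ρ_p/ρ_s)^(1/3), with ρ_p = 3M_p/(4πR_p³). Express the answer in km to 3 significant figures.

1.92 × 10⁵ km

ρ_p = 3M_p/(4πR_p³) = 3 × (1.90 × 10²⁷) / (4π × (6.99 × 10⁷ m)³) = 1330 kg/m³
d_R = 2.44 × 69900 km × (1330/935)^(1/3)
    = 1.92 × 10⁵ km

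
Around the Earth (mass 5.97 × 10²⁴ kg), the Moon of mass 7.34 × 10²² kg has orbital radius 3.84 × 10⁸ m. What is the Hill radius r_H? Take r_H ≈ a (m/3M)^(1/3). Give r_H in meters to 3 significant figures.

r_H ≈ a (m/3M)^(1/3)
    = (3.84 × 10⁸) × (7.34 × 10²² / (3 × 5.97 × 10²⁴))^(1/3)
    = 6.15 × 10⁷ m

6.15 × 10⁷ m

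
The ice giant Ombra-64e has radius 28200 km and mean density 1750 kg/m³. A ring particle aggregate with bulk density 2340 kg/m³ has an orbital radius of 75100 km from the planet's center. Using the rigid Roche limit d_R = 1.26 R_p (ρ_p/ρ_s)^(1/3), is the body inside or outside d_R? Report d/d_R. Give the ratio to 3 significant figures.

outside; d/d_R ≈ 2.33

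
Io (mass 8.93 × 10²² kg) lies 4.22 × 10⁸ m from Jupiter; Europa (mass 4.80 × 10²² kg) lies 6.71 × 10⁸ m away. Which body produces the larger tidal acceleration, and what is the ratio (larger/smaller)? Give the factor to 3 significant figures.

Io, by a factor of ≈ 7.48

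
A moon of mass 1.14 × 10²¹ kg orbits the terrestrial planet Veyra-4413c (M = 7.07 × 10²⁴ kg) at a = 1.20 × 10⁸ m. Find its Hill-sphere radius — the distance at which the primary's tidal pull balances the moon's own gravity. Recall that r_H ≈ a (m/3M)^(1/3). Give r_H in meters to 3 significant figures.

4.53 × 10⁶ m

r_H ≈ a (m/3M)^(1/3)
    = (1.20 × 10⁸) × (1.14 × 10²¹ / (3 × 7.07 × 10²⁴))^(1/3)
    = 4.53 × 10⁶ m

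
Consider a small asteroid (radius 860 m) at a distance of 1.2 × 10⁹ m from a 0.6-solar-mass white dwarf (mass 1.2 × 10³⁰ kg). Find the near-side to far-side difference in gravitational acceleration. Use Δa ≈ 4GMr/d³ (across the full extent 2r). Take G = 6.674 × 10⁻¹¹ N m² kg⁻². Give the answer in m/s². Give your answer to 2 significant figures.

a_tidal = 4GMr/d³
        = 4 × (6.674 × 10⁻¹¹) × (1.2 × 10³⁰) × (860) / (1.2 × 10⁹)³
        = 1.6 × 10⁻⁴ m/s²

1.6 × 10⁻⁴ m/s²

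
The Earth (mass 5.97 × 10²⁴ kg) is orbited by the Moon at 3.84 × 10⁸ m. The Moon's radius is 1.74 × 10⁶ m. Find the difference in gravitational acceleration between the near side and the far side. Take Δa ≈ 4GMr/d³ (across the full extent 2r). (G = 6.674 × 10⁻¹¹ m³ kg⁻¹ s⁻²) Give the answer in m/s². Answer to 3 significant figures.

The field gradient is 2GM/d³; across the full diameter 2r the difference is 4GMr/d³.
a_tidal = 4GMr/d³
        = 4 × (6.674 × 10⁻¹¹) × (5.97 × 10²⁴) × (1.74 × 10⁶) / (3.84 × 10⁸)³
        = 4.90 × 10⁻⁵ m/s²

4.90 × 10⁻⁵ m/s²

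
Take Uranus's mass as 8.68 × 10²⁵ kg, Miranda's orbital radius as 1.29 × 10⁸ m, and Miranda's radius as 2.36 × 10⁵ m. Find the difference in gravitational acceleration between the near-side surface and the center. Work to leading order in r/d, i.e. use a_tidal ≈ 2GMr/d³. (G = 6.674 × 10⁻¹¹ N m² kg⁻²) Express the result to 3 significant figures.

1.27 × 10⁻³ m/s²

Δa = 2GMr/d³
   = 2 × (6.674 × 10⁻¹¹) × (8.68 × 10²⁵) × (2.36 × 10⁵) / (1.29 × 10⁸)³
   = 1.27 × 10⁻³ m/s²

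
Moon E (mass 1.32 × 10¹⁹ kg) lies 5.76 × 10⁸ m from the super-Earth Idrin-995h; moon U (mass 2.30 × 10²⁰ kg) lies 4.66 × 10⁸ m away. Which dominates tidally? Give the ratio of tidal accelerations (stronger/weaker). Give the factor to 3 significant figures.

Moon U, by a factor of ≈ 32.9

The tide-raising term goes as M/d³ (the gradient of a 1/d² field).
Moon E: (1.32 × 10¹⁹) / (5.76 × 10⁸)³ = 6.907 × 10⁻⁸
Moon U: (2.30 × 10²⁰) / (4.66 × 10⁸)³ = 2.273 × 10⁻⁶
Ratio (larger/smaller) = 32.9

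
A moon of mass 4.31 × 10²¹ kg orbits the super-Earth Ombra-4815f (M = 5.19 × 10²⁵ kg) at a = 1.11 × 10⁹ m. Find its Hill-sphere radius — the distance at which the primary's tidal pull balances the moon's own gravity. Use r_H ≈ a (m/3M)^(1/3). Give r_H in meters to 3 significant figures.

r_H ≈ a (m/3M)^(1/3)
    = (1.11 × 10⁹) × (4.31 × 10²¹ / (3 × 5.19 × 10²⁵))^(1/3)
    = 3.36 × 10⁷ m

3.36 × 10⁷ m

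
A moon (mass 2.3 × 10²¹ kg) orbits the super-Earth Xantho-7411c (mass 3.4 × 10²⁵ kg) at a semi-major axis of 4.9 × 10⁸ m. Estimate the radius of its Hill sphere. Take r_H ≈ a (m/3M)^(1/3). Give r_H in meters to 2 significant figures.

r_H ≈ a (m/3M)^(1/3)
    = (4.9 × 10⁸) × (2.3 × 10²¹ / (3 × 3.4 × 10²⁵))^(1/3)
    = 1.4 × 10⁷ m

1.4 × 10⁷ m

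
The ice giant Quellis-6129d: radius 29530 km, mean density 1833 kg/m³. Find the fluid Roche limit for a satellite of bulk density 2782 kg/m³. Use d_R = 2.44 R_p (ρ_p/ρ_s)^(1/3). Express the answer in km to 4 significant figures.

d_R = 2.44 × 29530 km × (1833/2782)^(1/3)
    = 62700 km

62700 km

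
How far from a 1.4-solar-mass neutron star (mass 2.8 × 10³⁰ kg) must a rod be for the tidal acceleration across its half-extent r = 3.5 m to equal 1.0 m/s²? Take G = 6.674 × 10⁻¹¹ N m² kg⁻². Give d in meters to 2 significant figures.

1.1 × 10⁷ m

2GMr/d³ = a_tidal  ⇒  d = (2GMr / a_tidal)^(1/3)
d = (2 × 6.674×10⁻¹¹ × (2.8 × 10³⁰) × (3.5) / (1.0))^(1/3)
  = 1.1 × 10⁷ m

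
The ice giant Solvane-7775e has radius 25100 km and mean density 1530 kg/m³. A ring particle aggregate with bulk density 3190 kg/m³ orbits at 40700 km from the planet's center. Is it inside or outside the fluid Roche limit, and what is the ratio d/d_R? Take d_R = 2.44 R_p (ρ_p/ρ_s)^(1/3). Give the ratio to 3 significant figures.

d_R = 2.44 × (25100 km) × (1530/3190)^(1/3) = 47940 km
d/d_R = (40700) / (47940) = 0.849
Since d/d_R < 1, the body is inside the Roche limit.

inside; d/d_R ≈ 0.849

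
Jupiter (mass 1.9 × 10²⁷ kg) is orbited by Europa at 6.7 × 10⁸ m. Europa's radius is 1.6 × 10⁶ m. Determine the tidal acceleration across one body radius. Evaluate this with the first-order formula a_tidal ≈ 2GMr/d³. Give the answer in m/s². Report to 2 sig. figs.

a_tidal = 2GMr/d³
        = 2 × (6.674 × 10⁻¹¹) × (1.9 × 10²⁷) × (1.6 × 10⁶) / (6.7 × 10⁸)³
        = 1.3 × 10⁻³ m/s²

1.3 × 10⁻³ m/s²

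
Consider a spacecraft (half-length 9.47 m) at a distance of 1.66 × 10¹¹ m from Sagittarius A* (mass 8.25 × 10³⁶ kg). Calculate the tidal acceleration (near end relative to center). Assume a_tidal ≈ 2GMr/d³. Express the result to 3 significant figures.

2.28 × 10⁻⁶ m/s²

Δa = 2GMr/d³
   = 2 × (6.674 × 10⁻¹¹) × (8.25 × 10³⁶) × (9.47) / (1.66 × 10¹¹)³
   = 2.28 × 10⁻⁶ m/s²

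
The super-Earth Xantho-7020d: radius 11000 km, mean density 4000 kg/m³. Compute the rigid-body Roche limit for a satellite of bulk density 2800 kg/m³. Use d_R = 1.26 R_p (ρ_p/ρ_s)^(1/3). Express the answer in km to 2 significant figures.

16000 km

d_R = 1.26 × 11000 km × (4000/2800)^(1/3)
    = 16000 km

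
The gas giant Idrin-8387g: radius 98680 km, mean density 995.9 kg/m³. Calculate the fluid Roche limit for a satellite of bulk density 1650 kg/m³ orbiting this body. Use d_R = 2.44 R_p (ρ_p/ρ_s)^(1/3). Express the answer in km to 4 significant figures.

2.035 × 10⁵ km

d_R = 2.44 × 98680 km × (995.9/1650)^(1/3)
    = 2.035 × 10⁵ km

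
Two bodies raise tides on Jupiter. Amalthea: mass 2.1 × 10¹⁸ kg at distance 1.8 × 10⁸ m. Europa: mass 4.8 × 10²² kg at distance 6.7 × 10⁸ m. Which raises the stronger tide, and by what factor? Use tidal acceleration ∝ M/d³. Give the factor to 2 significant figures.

Europa, by a factor of ≈ 440

The tide-raising term goes as M/d³ (the gradient of a 1/d² field).
Amalthea: (2.1 × 10¹⁸) / (1.8 × 10⁸)³ = 3.601 × 10⁻⁷
Europa: (4.8 × 10²²) / (6.7 × 10⁸)³ = 1.596 × 10⁻⁴
Ratio (larger/smaller) = 440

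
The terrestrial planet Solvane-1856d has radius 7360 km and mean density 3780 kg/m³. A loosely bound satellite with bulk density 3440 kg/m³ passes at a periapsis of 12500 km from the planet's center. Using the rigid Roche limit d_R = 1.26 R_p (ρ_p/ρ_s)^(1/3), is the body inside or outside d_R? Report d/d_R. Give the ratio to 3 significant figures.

d_R = 1.26 × (7360 km) × (3780/3440)^(1/3) = 9570 km
d/d_R = (12500) / (9570) = 1.31
Since d/d_R > 1, the body is outside the Roche limit.

outside; d/d_R ≈ 1.31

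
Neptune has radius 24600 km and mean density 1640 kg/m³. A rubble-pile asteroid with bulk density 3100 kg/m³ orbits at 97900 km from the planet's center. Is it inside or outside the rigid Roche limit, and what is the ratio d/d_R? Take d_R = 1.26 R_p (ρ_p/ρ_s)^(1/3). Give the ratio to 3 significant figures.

outside; d/d_R ≈ 3.91

d_R = 1.26 × (24600 km) × (1640/3100)^(1/3) = 25070 km
d/d_R = (97900) / (25070) = 3.91
Since d/d_R > 1, the body is outside the Roche limit.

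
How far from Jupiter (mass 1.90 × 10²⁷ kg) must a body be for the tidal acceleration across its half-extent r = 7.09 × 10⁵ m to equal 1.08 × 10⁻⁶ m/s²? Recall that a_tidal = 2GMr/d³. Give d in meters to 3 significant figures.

5.50 × 10⁹ m

2GMr/d³ = a_tidal  ⇒  d = (2GMr / a_tidal)^(1/3)
d = (2 × 6.674×10⁻¹¹ × (1.90 × 10²⁷) × (7.09 × 10⁵) / (1.08 × 10⁻⁶))^(1/3)
  = 5.50 × 10⁹ m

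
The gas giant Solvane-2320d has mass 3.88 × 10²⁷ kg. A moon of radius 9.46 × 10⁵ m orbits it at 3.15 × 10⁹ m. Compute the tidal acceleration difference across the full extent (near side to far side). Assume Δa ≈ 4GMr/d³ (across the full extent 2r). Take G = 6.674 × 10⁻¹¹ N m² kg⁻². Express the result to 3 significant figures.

3.13 × 10⁻⁵ m/s²

Δg = 4GMr/d³
   = 4 × (6.674 × 10⁻¹¹) × (3.88 × 10²⁷) × (9.46 × 10⁵) / (3.15 × 10⁹)³
   = 3.13 × 10⁻⁵ m/s²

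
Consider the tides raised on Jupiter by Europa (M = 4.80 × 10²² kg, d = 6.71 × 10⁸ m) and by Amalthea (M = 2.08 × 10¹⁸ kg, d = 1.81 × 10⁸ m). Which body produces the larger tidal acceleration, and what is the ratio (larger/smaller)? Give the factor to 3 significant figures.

Europa, by a factor of ≈ 453

Tidal stretch scales as M/d³; compute that for each body.
Europa: (4.80 × 10²²) / (6.71 × 10⁸)³ = 1.589 × 10⁻⁴
Amalthea: (2.08 × 10¹⁸) / (1.81 × 10⁸)³ = 3.508 × 10⁻⁷
Ratio (larger/smaller) = 453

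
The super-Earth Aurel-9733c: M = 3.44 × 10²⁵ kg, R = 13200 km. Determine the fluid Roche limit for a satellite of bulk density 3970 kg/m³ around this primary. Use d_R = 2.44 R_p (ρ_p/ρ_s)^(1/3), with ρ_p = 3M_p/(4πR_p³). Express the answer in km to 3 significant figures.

31100 km

ρ_p = 3M_p/(4πR_p³) = 3 × (3.44 × 10²⁵) / (4π × (1.32 × 10⁷ m)³) = 3570 kg/m³
d_R = 2.44 × 13200 km × (3570/3970)^(1/3)
    = 31100 km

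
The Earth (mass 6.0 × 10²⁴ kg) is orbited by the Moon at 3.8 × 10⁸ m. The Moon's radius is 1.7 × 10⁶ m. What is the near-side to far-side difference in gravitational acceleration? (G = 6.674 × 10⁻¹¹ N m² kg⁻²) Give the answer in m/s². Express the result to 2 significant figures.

5.0 × 10⁻⁵ m/s²

Differencing GM/(d−r)² and GM/(d+r)² to first order in r/d gives 4GMr/d³.
Δg = 4GMr/d³
   = 4 × (6.674 × 10⁻¹¹) × (6.0 × 10²⁴) × (1.7 × 10⁶) / (3.8 × 10⁸)³
   = 5.0 × 10⁻⁵ m/s²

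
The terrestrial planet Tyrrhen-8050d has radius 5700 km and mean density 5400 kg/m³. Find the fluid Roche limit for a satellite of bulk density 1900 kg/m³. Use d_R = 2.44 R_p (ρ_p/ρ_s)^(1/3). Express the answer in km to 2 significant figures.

20000 km

d_R = 2.44 × 5700 km × (5400/1900)^(1/3)
    = 20000 km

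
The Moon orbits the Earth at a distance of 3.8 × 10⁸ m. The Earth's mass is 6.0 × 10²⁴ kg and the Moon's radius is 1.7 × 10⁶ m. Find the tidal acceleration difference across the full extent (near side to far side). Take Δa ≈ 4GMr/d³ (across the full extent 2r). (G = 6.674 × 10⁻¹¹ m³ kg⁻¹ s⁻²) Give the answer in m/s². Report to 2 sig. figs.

5.0 × 10⁻⁵ m/s²

Δg = 4GMr/d³
   = 4 × (6.674 × 10⁻¹¹) × (6.0 × 10²⁴) × (1.7 × 10⁶) / (3.8 × 10⁸)³
   = 5.0 × 10⁻⁵ m/s²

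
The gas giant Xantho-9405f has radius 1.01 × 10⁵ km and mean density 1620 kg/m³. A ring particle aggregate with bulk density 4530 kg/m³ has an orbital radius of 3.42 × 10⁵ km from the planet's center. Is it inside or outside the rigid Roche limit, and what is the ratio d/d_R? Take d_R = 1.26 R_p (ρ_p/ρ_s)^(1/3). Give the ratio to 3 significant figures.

outside; d/d_R ≈ 3.79

d_R = 1.26 × (1.01 × 10⁵ km) × (1620/4530)^(1/3) = 90330 km
d/d_R = (3.42 × 10⁵) / (90330) = 3.79
Since d/d_R > 1, the body is outside the Roche limit.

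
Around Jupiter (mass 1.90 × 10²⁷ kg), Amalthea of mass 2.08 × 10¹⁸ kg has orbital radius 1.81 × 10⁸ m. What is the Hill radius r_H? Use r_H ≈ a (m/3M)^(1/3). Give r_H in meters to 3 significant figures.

r_H ≈ a (m/3M)^(1/3)
    = (1.81 × 10⁸) × (2.08 × 10¹⁸ / (3 × 1.90 × 10²⁷))^(1/3)
    = 1.29 × 10⁵ m

1.29 × 10⁵ m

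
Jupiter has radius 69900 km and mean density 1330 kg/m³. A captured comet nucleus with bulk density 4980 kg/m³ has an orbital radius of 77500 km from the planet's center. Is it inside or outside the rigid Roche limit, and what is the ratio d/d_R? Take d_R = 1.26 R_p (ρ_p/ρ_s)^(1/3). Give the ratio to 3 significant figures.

outside; d/d_R ≈ 1.37

d_R = 1.26 × (69900 km) × (1330/4980)^(1/3) = 56720 km
d/d_R = (77500) / (56720) = 1.37
Since d/d_R > 1, the body is outside the Roche limit.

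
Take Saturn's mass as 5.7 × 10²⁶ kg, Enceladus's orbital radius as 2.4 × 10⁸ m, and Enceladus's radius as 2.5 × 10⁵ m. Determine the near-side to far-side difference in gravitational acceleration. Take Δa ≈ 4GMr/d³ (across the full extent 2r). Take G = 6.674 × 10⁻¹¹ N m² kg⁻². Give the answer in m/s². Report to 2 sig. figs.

a_tidal = 4GMr/d³
        = 4 × (6.674 × 10⁻¹¹) × (5.7 × 10²⁶) × (2.5 × 10⁵) / (2.4 × 10⁸)³
        = 2.8 × 10⁻³ m/s²

2.8 × 10⁻³ m/s²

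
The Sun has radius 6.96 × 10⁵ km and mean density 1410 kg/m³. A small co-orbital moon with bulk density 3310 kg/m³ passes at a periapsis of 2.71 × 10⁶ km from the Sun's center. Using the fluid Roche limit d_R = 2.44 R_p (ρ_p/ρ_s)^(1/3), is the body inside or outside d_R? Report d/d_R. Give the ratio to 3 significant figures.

d_R = 2.44 × (6.96 × 10⁵ km) × (1410/3310)^(1/3) = 1.278 × 10⁶ km
d/d_R = (2.71 × 10⁶) / (1.278 × 10⁶) = 2.12
Since d/d_R > 1, the body is outside the Roche limit.

outside; d/d_R ≈ 2.12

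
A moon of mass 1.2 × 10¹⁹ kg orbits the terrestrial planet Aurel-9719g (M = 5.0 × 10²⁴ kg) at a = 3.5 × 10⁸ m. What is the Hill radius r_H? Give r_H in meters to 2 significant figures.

3.2 × 10⁶ m

r_H ≈ a (m/3M)^(1/3)
    = (3.5 × 10⁸) × (1.2 × 10¹⁹ / (3 × 5.0 × 10²⁴))^(1/3)
    = 3.2 × 10⁶ m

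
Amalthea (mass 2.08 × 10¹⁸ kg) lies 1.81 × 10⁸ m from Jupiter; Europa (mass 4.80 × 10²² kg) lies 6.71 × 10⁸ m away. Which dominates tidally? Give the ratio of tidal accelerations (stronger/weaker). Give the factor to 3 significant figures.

Europa, by a factor of ≈ 453

Tidal acceleration ∝ M/d³, so compare M/d³ for each.
Amalthea: (2.08 × 10¹⁸) / (1.81 × 10⁸)³ = 3.508 × 10⁻⁷
Europa: (4.80 × 10²²) / (6.71 × 10⁸)³ = 1.589 × 10⁻⁴
Ratio (larger/smaller) = 453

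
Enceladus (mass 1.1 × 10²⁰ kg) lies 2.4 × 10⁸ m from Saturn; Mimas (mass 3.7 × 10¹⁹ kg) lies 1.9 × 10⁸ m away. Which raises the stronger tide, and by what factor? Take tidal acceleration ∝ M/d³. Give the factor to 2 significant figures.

Enceladus, by a factor of ≈ 1.5

Tidal acceleration ∝ M/d³, so compare M/d³ for each.
Enceladus: (1.1 × 10²⁰) / (2.4 × 10⁸)³ = 7.957 × 10⁻⁶
Mimas: (3.7 × 10¹⁹) / (1.9 × 10⁸)³ = 5.394 × 10⁻⁶
Ratio (larger/smaller) = 1.5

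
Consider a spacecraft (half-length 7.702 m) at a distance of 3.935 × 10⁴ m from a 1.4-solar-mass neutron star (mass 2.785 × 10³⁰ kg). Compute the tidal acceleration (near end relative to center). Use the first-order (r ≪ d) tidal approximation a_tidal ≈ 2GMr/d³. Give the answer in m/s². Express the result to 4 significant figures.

Δg = 2GMr/d³
   = 2 × (6.674 × 10⁻¹¹) × (2.785 × 10³⁰) × (7.702) / (3.935 × 10⁴)³
   = 4.699 × 10⁷ m/s²

4.699 × 10⁷ m/s²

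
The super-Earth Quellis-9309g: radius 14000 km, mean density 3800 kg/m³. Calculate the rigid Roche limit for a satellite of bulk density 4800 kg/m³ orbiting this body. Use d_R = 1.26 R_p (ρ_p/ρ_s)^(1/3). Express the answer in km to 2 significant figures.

d_R = 1.26 × 14000 km × (3800/4800)^(1/3)
    = 16000 km

16000 km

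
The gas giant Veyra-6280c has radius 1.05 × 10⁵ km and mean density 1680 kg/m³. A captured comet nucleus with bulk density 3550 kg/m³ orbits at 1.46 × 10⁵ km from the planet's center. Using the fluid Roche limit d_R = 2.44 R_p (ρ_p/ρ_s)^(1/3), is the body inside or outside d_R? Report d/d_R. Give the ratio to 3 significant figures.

d_R = 2.44 × (1.05 × 10⁵ km) × (1680/3550)^(1/3) = 1.997 × 10⁵ km
d/d_R = (1.46 × 10⁵) / (1.997 × 10⁵) = 0.731
Since d/d_R < 1, the body is inside the Roche limit.

inside; d/d_R ≈ 0.731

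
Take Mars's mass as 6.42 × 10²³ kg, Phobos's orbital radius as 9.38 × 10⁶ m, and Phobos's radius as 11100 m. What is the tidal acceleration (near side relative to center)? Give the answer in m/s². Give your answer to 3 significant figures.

Since r ≪ d, expand the inverse-square field across one radius to get the leading 2GMr/d³ term.
Δa = 2GMr/d³
   = 2 × (6.674 × 10⁻¹¹) × (6.42 × 10²³) × (11100) / (9.38 × 10⁶)³
   = 1.15 × 10⁻³ m/s²

1.15 × 10⁻³ m/s²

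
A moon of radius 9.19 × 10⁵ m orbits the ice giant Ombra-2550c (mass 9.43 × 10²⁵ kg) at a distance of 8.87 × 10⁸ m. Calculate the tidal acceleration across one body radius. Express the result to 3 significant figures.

a_tidal = 2GMr/d³
        = 2 × (6.674 × 10⁻¹¹) × (9.43 × 10²⁵) × (9.19 × 10⁵) / (8.87 × 10⁸)³
        = 1.66 × 10⁻⁵ m/s²

1.66 × 10⁻⁵ m/s²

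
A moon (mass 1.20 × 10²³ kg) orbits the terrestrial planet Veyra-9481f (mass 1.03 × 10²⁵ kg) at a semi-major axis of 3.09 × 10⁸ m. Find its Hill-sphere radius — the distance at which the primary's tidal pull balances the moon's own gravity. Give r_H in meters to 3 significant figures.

4.86 × 10⁷ m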